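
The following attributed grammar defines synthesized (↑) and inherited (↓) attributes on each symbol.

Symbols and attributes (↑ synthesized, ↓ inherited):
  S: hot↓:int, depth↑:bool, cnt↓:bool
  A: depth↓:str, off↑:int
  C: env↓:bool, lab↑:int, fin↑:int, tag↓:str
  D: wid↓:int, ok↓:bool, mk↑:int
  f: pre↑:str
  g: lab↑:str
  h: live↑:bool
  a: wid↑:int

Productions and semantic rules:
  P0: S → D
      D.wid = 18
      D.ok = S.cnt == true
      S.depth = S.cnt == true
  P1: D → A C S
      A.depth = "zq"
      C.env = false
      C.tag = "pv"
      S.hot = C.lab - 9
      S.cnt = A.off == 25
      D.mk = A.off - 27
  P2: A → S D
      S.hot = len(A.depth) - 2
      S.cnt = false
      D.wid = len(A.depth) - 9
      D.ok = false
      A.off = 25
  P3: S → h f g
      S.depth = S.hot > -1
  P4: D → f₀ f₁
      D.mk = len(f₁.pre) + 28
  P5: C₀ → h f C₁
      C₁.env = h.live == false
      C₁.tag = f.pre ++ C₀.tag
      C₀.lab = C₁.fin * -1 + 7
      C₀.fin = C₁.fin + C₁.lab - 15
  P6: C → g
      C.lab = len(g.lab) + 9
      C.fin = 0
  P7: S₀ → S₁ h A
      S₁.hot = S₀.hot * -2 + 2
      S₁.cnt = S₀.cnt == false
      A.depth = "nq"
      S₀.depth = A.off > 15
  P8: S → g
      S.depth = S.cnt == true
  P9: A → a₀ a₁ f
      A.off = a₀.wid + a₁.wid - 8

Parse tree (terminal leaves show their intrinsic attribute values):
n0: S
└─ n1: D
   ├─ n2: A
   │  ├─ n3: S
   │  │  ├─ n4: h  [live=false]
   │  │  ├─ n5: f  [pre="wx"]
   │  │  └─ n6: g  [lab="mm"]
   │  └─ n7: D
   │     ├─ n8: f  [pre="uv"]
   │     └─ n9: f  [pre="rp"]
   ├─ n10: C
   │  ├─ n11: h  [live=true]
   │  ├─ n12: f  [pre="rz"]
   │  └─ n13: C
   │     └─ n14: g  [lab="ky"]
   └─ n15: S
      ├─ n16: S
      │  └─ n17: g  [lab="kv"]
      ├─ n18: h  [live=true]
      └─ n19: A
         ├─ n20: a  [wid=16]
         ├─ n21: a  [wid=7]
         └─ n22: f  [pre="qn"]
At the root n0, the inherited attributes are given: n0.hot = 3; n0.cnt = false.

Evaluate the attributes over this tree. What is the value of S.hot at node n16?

1. n0.hot = 3  [given at root]
2. n0.cnt = false  [given at root]
3. n1.wid = 18  [18]
4. n1.ok = false  [S.cnt == true]
5. n2.depth = "zq"  ["zq"]
6. n3.hot = 0  [len(A.depth) - 2]
7. n3.cnt = false  [false]
8. n4.live = false  [terminal]
9. n5.pre = "wx"  [terminal]
10. n6.lab = "mm"  [terminal]
11. n3.depth = true  [S.hot > -1]
12. n7.wid = -7  [len(A.depth) - 9]
13. n7.ok = false  [false]
14. n8.pre = "uv"  [terminal]
15. n9.pre = "rp"  [terminal]
16. n7.mk = 30  [len(f₁.pre) + 28]
17. n2.off = 25  [25]
18. n10.env = false  [false]
19. n10.tag = "pv"  ["pv"]
20. n11.live = true  [terminal]
21. n12.pre = "rz"  [terminal]
22. n13.env = false  [h.live == false]
23. n13.tag = "rzpv"  [f.pre ++ C₀.tag]
24. n14.lab = "ky"  [terminal]
25. n13.lab = 11  [len(g.lab) + 9]
26. n13.fin = 0  [0]
27. n10.lab = 7  [C₁.fin * -1 + 7]
28. n10.fin = -4  [C₁.fin + C₁.lab - 15]
29. n15.hot = -2  [C.lab - 9]
30. n15.cnt = true  [A.off == 25]
31. n16.hot = 6  [S₀.hot * -2 + 2]
32. n16.cnt = false  [S₀.cnt == false]
33. n17.lab = "kv"  [terminal]
34. n16.depth = false  [S.cnt == true]
35. n18.live = true  [terminal]
36. n19.depth = "nq"  ["nq"]
37. n20.wid = 16  [terminal]
38. n21.wid = 7  [terminal]
39. n22.pre = "qn"  [terminal]
40. n19.off = 15  [a₀.wid + a₁.wid - 8]
41. n15.depth = false  [A.off > 15]
42. n1.mk = -2  [A.off - 27]
43. n0.depth = false  [S.cnt == true]

6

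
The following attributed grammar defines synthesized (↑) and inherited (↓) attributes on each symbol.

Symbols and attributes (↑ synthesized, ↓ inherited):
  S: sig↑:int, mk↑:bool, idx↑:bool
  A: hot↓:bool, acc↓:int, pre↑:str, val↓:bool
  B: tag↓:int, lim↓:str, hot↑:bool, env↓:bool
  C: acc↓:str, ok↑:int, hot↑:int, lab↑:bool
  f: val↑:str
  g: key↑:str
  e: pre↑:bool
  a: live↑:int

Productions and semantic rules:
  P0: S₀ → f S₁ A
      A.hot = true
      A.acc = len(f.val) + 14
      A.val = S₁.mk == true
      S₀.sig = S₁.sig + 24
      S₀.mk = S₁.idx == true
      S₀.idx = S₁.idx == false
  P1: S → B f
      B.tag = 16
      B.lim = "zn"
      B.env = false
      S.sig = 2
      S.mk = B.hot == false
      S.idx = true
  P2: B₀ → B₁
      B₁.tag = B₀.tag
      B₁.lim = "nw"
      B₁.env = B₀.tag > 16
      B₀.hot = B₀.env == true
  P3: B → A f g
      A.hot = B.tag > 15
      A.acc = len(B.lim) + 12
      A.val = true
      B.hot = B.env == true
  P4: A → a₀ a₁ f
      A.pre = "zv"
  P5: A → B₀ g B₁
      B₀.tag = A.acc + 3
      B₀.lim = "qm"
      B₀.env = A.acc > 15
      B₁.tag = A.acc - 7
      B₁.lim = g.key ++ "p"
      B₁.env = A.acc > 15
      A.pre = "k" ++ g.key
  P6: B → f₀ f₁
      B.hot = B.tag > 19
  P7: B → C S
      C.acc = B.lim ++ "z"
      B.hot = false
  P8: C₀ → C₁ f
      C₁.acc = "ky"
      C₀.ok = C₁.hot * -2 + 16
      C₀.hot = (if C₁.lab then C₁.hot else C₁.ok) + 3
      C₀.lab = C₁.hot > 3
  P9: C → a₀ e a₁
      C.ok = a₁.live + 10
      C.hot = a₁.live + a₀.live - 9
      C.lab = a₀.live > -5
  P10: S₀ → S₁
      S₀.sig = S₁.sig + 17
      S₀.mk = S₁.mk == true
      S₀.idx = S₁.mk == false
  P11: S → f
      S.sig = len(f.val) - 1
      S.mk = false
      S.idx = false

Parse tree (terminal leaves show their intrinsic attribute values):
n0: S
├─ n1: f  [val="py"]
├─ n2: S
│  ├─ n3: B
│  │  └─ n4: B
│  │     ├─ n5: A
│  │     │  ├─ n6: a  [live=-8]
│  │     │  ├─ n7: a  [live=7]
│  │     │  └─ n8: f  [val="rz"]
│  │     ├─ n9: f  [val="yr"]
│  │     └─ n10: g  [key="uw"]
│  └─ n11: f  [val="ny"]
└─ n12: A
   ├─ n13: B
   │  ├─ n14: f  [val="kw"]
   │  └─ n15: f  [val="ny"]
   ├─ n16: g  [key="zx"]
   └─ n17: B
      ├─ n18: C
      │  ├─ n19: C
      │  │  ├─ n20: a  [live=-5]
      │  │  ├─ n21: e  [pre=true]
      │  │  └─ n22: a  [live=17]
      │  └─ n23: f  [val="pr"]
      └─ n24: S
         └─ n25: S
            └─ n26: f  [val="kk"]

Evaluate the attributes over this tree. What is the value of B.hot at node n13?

false

1. n1.val = "py"  [terminal]
2. n3.tag = 16  [16]
3. n3.lim = "zn"  ["zn"]
4. n3.env = false  [false]
5. n4.tag = 16  [B₀.tag]
6. n4.lim = "nw"  ["nw"]
7. n4.env = false  [B₀.tag > 16]
8. n5.hot = true  [B.tag > 15]
9. n5.acc = 14  [len(B.lim) + 12]
10. n5.val = true  [true]
11. n6.live = -8  [terminal]
12. n7.live = 7  [terminal]
13. n8.val = "rz"  [terminal]
14. n5.pre = "zv"  ["zv"]
15. n9.val = "yr"  [terminal]
16. n10.key = "uw"  [terminal]
17. n4.hot = false  [B.env == true]
18. n3.hot = false  [B₀.env == true]
19. n11.val = "ny"  [terminal]
20. n2.sig = 2  [2]
21. n2.mk = true  [B.hot == false]
22. n2.idx = true  [true]
23. n12.hot = true  [true]
24. n12.acc = 16  [len(f.val) + 14]
25. n12.val = true  [S₁.mk == true]
26. n13.tag = 19  [A.acc + 3]
27. n13.lim = "qm"  ["qm"]
28. n13.env = true  [A.acc > 15]
29. n14.val = "kw"  [terminal]
30. n15.val = "ny"  [terminal]
31. n13.hot = false  [B.tag > 19]
32. n16.key = "zx"  [terminal]
33. n17.tag = 9  [A.acc - 7]
34. n17.lim = "zxp"  [g.key ++ "p"]
35. n17.env = true  [A.acc > 15]
36. n18.acc = "zxpz"  [B.lim ++ "z"]
37. n19.acc = "ky"  ["ky"]
38. n20.live = -5  [terminal]
39. n21.pre = true  [terminal]
40. n22.live = 17  [terminal]
41. n19.ok = 27  [a₁.live + 10]
42. n19.hot = 3  [a₁.live + a₀.live - 9]
43. n19.lab = false  [a₀.live > -5]
44. n23.val = "pr"  [terminal]
45. n18.ok = 10  [C₁.hot * -2 + 16]
46. n18.hot = 30  [(if C₁.lab then C₁.hot else C₁.ok) + 3]
47. n18.lab = false  [C₁.hot > 3]
48. n26.val = "kk"  [terminal]
49. n25.sig = 1  [len(f.val) - 1]
50. n25.mk = false  [false]
51. n25.idx = false  [false]
52. n24.sig = 18  [S₁.sig + 17]
53. n24.mk = false  [S₁.mk == true]
54. n24.idx = true  [S₁.mk == false]
55. n17.hot = false  [false]
56. n12.pre = "kzx"  ["k" ++ g.key]
57. n0.sig = 26  [S₁.sig + 24]
58. n0.mk = true  [S₁.idx == true]
59. n0.idx = false  [S₁.idx == false]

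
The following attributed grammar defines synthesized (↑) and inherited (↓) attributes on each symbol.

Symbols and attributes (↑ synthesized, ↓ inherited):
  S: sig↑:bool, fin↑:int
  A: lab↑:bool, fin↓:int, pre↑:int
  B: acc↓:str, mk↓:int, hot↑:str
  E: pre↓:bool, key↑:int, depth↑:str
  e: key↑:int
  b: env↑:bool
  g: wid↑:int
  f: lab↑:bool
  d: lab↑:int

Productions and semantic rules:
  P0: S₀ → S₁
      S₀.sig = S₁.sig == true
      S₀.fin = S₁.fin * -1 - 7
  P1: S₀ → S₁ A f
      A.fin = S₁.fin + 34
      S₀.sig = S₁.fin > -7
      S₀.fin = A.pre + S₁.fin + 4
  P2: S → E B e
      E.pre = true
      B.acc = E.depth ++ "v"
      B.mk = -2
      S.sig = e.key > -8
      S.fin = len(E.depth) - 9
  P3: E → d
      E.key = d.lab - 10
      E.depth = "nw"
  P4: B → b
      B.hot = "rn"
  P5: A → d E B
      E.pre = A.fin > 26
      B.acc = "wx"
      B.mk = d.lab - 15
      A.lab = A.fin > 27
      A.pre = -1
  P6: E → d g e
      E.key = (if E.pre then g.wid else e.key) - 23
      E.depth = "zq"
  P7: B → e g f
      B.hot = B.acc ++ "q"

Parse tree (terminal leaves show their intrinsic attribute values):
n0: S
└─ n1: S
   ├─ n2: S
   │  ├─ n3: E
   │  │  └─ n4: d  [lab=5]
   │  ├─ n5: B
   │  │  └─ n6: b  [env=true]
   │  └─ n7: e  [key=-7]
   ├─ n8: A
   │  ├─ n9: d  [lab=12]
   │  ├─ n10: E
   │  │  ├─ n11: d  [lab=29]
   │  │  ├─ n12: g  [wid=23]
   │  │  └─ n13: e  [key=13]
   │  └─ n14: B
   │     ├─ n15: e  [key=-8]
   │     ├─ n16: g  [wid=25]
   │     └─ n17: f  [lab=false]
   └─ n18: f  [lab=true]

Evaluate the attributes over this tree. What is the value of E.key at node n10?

1. n3.pre = true  [true]
2. n4.lab = 5  [terminal]
3. n3.key = -5  [d.lab - 10]
4. n3.depth = "nw"  ["nw"]
5. n5.acc = "nwv"  [E.depth ++ "v"]
6. n5.mk = -2  [-2]
7. n6.env = true  [terminal]
8. n5.hot = "rn"  ["rn"]
9. n7.key = -7  [terminal]
10. n2.sig = true  [e.key > -8]
11. n2.fin = -7  [len(E.depth) - 9]
12. n8.fin = 27  [S₁.fin + 34]
13. n9.lab = 12  [terminal]
14. n10.pre = true  [A.fin > 26]
15. n11.lab = 29  [terminal]
16. n12.wid = 23  [terminal]
17. n13.key = 13  [terminal]
18. n10.key = 0  [(if E.pre then g.wid else e.key) - 23]
19. n10.depth = "zq"  ["zq"]
20. n14.acc = "wx"  ["wx"]
21. n14.mk = -3  [d.lab - 15]
22. n15.key = -8  [terminal]
23. n16.wid = 25  [terminal]
24. n17.lab = false  [terminal]
25. n14.hot = "wxq"  [B.acc ++ "q"]
26. n8.lab = false  [A.fin > 27]
27. n8.pre = -1  [-1]
28. n18.lab = true  [terminal]
29. n1.sig = false  [S₁.fin > -7]
30. n1.fin = -4  [A.pre + S₁.fin + 4]
31. n0.sig = false  [S₁.sig == true]
32. n0.fin = -3  [S₁.fin * -1 - 7]

0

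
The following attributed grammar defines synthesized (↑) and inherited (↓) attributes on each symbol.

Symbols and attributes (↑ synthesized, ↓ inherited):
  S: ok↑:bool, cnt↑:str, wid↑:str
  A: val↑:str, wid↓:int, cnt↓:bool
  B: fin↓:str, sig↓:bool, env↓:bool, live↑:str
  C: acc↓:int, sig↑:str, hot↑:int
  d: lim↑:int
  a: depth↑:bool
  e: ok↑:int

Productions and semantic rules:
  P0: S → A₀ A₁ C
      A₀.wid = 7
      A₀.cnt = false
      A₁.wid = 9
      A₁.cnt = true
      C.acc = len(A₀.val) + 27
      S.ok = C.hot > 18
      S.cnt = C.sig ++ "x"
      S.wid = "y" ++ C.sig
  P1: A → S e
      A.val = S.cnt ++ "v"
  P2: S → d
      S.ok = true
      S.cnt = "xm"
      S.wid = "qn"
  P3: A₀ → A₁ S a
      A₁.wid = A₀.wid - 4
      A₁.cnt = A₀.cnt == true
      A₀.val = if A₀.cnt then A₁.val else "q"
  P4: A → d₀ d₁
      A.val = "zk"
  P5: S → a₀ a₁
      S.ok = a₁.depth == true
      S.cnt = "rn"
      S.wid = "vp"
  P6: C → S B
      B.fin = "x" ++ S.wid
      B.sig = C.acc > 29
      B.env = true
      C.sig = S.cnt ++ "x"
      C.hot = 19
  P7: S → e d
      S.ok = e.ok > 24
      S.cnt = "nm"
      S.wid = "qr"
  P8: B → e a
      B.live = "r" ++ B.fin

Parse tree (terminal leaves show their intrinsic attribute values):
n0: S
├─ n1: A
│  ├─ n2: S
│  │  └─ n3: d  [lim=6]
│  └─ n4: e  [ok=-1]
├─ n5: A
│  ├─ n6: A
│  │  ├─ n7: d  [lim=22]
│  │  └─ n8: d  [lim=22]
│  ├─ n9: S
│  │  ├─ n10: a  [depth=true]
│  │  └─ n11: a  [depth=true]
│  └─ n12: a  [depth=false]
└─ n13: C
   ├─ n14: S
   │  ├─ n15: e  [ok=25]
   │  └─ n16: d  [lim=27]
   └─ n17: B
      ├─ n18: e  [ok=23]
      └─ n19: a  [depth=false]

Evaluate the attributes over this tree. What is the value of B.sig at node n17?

true

1. n1.wid = 7  [7]
2. n1.cnt = false  [false]
3. n3.lim = 6  [terminal]
4. n2.ok = true  [true]
5. n2.cnt = "xm"  ["xm"]
6. n2.wid = "qn"  ["qn"]
7. n4.ok = -1  [terminal]
8. n1.val = "xmv"  [S.cnt ++ "v"]
9. n5.wid = 9  [9]
10. n5.cnt = true  [true]
11. n6.wid = 5  [A₀.wid - 4]
12. n6.cnt = true  [A₀.cnt == true]
13. n7.lim = 22  [terminal]
14. n8.lim = 22  [terminal]
15. n6.val = "zk"  ["zk"]
16. n10.depth = true  [terminal]
17. n11.depth = true  [terminal]
18. n9.ok = true  [a₁.depth == true]
19. n9.cnt = "rn"  ["rn"]
20. n9.wid = "vp"  ["vp"]
21. n12.depth = false  [terminal]
22. n5.val = "zk"  [if A₀.cnt then A₁.val else "q"]
23. n13.acc = 30  [len(A₀.val) + 27]
24. n15.ok = 25  [terminal]
25. n16.lim = 27  [terminal]
26. n14.ok = true  [e.ok > 24]
27. n14.cnt = "nm"  ["nm"]
28. n14.wid = "qr"  ["qr"]
29. n17.fin = "xqr"  ["x" ++ S.wid]
30. n17.sig = true  [C.acc > 29]
31. n17.env = true  [true]
32. n18.ok = 23  [terminal]
33. n19.depth = false  [terminal]
34. n17.live = "rxqr"  ["r" ++ B.fin]
35. n13.sig = "nmx"  [S.cnt ++ "x"]
36. n13.hot = 19  [19]
37. n0.ok = true  [C.hot > 18]
38. n0.cnt = "nmxx"  [C.sig ++ "x"]
39. n0.wid = "ynmx"  ["y" ++ C.sig]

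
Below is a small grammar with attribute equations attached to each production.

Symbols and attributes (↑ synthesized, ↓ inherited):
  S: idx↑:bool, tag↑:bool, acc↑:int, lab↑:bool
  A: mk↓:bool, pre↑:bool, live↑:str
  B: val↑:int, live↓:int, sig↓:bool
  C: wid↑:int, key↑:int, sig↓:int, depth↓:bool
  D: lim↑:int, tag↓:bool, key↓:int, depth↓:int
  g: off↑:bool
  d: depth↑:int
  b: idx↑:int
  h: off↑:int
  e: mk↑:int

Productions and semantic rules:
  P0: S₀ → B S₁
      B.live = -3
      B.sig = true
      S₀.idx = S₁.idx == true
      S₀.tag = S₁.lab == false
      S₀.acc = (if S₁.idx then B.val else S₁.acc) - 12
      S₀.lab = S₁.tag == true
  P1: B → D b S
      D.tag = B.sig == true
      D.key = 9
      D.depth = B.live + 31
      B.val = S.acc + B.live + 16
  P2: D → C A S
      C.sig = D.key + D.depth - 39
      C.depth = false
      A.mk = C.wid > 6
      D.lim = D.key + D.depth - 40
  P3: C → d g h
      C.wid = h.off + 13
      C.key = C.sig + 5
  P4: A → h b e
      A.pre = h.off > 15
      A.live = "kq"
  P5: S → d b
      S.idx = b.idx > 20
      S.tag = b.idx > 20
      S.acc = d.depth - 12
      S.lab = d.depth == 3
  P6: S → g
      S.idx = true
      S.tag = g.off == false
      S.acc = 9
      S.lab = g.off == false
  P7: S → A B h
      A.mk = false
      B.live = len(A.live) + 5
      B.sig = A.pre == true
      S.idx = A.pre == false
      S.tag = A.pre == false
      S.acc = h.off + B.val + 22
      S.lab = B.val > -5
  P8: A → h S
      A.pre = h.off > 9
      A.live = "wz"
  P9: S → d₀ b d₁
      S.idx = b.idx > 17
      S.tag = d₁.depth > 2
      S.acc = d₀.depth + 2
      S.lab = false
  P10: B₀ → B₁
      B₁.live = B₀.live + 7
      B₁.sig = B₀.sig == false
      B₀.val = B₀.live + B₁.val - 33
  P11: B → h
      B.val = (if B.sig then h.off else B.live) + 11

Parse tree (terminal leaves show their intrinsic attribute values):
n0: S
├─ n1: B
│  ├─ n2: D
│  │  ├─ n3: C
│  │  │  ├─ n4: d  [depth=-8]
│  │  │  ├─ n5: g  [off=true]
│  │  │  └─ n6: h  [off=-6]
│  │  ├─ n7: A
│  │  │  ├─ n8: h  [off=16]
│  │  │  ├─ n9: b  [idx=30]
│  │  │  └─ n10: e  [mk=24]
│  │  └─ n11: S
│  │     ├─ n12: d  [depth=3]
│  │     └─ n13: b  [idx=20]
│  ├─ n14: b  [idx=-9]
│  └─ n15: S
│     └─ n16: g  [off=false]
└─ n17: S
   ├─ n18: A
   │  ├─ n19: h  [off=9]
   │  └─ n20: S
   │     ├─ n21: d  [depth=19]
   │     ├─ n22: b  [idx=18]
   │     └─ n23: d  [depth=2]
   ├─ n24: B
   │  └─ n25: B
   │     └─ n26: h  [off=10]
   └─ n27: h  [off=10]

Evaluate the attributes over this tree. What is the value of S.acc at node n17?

27

1. n1.live = -3  [-3]
2. n1.sig = true  [true]
3. n2.tag = true  [B.sig == true]
4. n2.key = 9  [9]
5. n2.depth = 28  [B.live + 31]
6. n3.sig = -2  [D.key + D.depth - 39]
7. n3.depth = false  [false]
8. n4.depth = -8  [terminal]
9. n5.off = true  [terminal]
10. n6.off = -6  [terminal]
11. n3.wid = 7  [h.off + 13]
12. n3.key = 3  [C.sig + 5]
13. n7.mk = true  [C.wid > 6]
14. n8.off = 16  [terminal]
15. n9.idx = 30  [terminal]
16. n10.mk = 24  [terminal]
17. n7.pre = true  [h.off > 15]
18. n7.live = "kq"  ["kq"]
19. n12.depth = 3  [terminal]
20. n13.idx = 20  [terminal]
21. n11.idx = false  [b.idx > 20]
22. n11.tag = false  [b.idx > 20]
23. n11.acc = -9  [d.depth - 12]
24. n11.lab = true  [d.depth == 3]
25. n2.lim = -3  [D.key + D.depth - 40]
26. n14.idx = -9  [terminal]
27. n16.off = false  [terminal]
28. n15.idx = true  [true]
29. n15.tag = true  [g.off == false]
30. n15.acc = 9  [9]
31. n15.lab = true  [g.off == false]
32. n1.val = 22  [S.acc + B.live + 16]
33. n18.mk = false  [false]
34. n19.off = 9  [terminal]
35. n21.depth = 19  [terminal]
36. n22.idx = 18  [terminal]
37. n23.depth = 2  [terminal]
38. n20.idx = true  [b.idx > 17]
39. n20.tag = false  [d₁.depth > 2]
40. n20.acc = 21  [d₀.depth + 2]
41. n20.lab = false  [false]
42. n18.pre = false  [h.off > 9]
43. n18.live = "wz"  ["wz"]
44. n24.live = 7  [len(A.live) + 5]
45. n24.sig = false  [A.pre == true]
46. n25.live = 14  [B₀.live + 7]
47. n25.sig = true  [B₀.sig == false]
48. n26.off = 10  [terminal]
49. n25.val = 21  [(if B.sig then h.off else B.live) + 11]
50. n24.val = -5  [B₀.live + B₁.val - 33]
51. n27.off = 10  [terminal]
52. n17.idx = true  [A.pre == false]
53. n17.tag = true  [A.pre == false]
54. n17.acc = 27  [h.off + B.val + 22]
55. n17.lab = false  [B.val > -5]
56. n0.idx = true  [S₁.idx == true]
57. n0.tag = true  [S₁.lab == false]
58. n0.acc = 10  [(if S₁.idx then B.val else S₁.acc) - 12]
59. n0.lab = true  [S₁.tag == true]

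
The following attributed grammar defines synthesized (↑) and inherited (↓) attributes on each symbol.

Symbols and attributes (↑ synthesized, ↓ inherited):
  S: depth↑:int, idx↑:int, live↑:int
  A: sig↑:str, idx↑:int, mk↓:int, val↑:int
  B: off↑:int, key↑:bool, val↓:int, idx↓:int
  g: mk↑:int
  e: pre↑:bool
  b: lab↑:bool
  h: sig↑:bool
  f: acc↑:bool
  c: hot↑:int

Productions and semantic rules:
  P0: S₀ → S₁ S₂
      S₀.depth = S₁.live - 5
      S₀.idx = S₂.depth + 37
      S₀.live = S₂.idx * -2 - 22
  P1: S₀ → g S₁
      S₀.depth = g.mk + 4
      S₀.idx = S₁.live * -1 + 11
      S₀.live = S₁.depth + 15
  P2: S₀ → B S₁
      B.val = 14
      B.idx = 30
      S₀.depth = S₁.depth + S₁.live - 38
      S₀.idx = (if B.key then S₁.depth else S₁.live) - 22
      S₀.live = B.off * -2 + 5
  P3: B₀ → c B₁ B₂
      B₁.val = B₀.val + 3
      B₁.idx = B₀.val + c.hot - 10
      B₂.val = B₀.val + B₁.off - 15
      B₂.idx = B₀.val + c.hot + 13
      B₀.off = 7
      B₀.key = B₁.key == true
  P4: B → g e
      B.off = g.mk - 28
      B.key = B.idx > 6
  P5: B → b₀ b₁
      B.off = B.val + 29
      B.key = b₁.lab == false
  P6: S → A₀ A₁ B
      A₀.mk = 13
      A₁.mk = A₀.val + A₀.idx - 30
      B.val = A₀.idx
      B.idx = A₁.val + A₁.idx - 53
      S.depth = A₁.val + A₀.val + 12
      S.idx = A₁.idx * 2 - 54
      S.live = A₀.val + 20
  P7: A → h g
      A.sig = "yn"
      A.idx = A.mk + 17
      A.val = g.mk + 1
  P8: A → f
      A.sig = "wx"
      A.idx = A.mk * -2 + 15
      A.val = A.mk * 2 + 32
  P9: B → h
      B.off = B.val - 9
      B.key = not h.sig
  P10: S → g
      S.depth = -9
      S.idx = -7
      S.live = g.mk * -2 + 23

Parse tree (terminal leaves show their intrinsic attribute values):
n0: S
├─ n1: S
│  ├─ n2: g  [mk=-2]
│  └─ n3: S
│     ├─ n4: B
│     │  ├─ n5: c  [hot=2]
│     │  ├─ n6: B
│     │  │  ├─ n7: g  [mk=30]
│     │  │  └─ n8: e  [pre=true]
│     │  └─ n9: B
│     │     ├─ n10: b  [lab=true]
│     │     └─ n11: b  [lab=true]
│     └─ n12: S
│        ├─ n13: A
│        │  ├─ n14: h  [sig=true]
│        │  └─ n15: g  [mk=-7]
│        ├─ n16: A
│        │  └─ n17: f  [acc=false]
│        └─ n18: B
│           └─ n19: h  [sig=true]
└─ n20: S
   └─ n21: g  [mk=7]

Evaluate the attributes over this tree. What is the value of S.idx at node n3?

1. n2.mk = -2  [terminal]
2. n4.val = 14  [14]
3. n4.idx = 30  [30]
4. n5.hot = 2  [terminal]
5. n6.val = 17  [B₀.val + 3]
6. n6.idx = 6  [B₀.val + c.hot - 10]
7. n7.mk = 30  [terminal]
8. n8.pre = true  [terminal]
9. n6.off = 2  [g.mk - 28]
10. n6.key = false  [B.idx > 6]
11. n9.val = 1  [B₀.val + B₁.off - 15]
12. n9.idx = 29  [B₀.val + c.hot + 13]
13. n10.lab = true  [terminal]
14. n11.lab = true  [terminal]
15. n9.off = 30  [B.val + 29]
16. n9.key = false  [b₁.lab == false]
17. n4.off = 7  [7]
18. n4.key = false  [B₁.key == true]
19. n13.mk = 13  [13]
20. n14.sig = true  [terminal]
21. n15.mk = -7  [terminal]
22. n13.sig = "yn"  ["yn"]
23. n13.idx = 30  [A.mk + 17]
24. n13.val = -6  [g.mk + 1]
25. n16.mk = -6  [A₀.val + A₀.idx - 30]
26. n17.acc = false  [terminal]
27. n16.sig = "wx"  ["wx"]
28. n16.idx = 27  [A.mk * -2 + 15]
29. n16.val = 20  [A.mk * 2 + 32]
30. n18.val = 30  [A₀.idx]
31. n18.idx = -6  [A₁.val + A₁.idx - 53]
32. n19.sig = true  [terminal]
33. n18.off = 21  [B.val - 9]
34. n18.key = false  [not h.sig]
35. n12.depth = 26  [A₁.val + A₀.val + 12]
36. n12.idx = 0  [A₁.idx * 2 - 54]
37. n12.live = 14  [A₀.val + 20]
38. n3.depth = 2  [S₁.depth + S₁.live - 38]
39. n3.idx = -8  [(if B.key then S₁.depth else S₁.live) - 22]
40. n3.live = -9  [B.off * -2 + 5]
41. n1.depth = 2  [g.mk + 4]
42. n1.idx = 20  [S₁.live * -1 + 11]
43. n1.live = 17  [S₁.depth + 15]
44. n21.mk = 7  [terminal]
45. n20.depth = -9  [-9]
46. n20.idx = -7  [-7]
47. n20.live = 9  [g.mk * -2 + 23]
48. n0.depth = 12  [S₁.live - 5]
49. n0.idx = 28  [S₂.depth + 37]
50. n0.live = -8  [S₂.idx * -2 - 22]

-8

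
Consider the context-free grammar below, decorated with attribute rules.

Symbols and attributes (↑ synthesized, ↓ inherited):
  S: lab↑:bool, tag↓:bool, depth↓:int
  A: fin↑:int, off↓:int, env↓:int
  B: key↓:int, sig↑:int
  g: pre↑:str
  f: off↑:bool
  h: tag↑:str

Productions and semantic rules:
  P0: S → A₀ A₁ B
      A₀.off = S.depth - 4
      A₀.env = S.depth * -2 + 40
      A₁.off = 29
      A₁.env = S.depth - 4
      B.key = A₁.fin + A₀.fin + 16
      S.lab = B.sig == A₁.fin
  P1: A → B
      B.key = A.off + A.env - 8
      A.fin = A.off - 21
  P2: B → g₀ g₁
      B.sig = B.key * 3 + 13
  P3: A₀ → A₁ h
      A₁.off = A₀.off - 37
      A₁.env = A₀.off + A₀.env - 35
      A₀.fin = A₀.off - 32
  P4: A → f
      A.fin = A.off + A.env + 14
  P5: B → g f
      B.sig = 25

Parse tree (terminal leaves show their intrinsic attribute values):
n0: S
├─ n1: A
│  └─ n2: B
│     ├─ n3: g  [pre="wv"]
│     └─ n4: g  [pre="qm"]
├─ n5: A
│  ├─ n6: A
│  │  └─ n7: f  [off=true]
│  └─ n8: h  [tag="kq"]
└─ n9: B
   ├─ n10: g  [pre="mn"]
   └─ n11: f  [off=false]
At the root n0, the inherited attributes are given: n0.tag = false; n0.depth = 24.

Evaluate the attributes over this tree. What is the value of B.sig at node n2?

1. n0.tag = false  [given at root]
2. n0.depth = 24  [given at root]
3. n1.off = 20  [S.depth - 4]
4. n1.env = -8  [S.depth * -2 + 40]
5. n2.key = 4  [A.off + A.env - 8]
6. n3.pre = "wv"  [terminal]
7. n4.pre = "qm"  [terminal]
8. n2.sig = 25  [B.key * 3 + 13]
9. n1.fin = -1  [A.off - 21]
10. n5.off = 29  [29]
11. n5.env = 20  [S.depth - 4]
12. n6.off = -8  [A₀.off - 37]
13. n6.env = 14  [A₀.off + A₀.env - 35]
14. n7.off = true  [terminal]
15. n6.fin = 20  [A.off + A.env + 14]
16. n8.tag = "kq"  [terminal]
17. n5.fin = -3  [A₀.off - 32]
18. n9.key = 12  [A₁.fin + A₀.fin + 16]
19. n10.pre = "mn"  [terminal]
20. n11.off = false  [terminal]
21. n9.sig = 25  [25]
22. n0.lab = false  [B.sig == A₁.fin]

25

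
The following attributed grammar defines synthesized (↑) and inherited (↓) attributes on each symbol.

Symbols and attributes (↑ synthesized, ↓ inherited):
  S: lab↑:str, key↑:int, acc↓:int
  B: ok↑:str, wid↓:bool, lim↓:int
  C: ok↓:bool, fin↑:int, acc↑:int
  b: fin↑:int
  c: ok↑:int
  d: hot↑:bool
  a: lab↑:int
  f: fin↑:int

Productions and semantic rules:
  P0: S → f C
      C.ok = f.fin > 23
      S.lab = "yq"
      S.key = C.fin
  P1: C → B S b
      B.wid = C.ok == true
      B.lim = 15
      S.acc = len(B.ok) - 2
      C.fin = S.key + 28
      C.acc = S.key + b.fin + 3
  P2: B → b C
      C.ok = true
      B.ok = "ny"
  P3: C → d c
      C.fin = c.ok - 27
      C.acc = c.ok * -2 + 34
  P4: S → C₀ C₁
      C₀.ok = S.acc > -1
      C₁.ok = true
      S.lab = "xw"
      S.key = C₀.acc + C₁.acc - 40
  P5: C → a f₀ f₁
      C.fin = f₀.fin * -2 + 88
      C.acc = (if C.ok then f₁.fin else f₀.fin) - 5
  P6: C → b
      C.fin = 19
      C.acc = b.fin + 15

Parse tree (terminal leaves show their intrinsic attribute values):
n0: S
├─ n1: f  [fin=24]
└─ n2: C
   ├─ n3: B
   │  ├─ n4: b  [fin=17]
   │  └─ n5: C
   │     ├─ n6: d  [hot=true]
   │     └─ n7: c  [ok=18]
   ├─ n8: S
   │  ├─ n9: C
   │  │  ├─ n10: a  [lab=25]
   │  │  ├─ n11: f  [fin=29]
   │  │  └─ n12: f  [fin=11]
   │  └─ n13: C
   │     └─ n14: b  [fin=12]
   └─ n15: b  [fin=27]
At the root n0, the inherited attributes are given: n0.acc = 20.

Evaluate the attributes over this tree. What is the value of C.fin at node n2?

21

1. n0.acc = 20  [given at root]
2. n1.fin = 24  [terminal]
3. n2.ok = true  [f.fin > 23]
4. n3.wid = true  [C.ok == true]
5. n3.lim = 15  [15]
6. n4.fin = 17  [terminal]
7. n5.ok = true  [true]
8. n6.hot = true  [terminal]
9. n7.ok = 18  [terminal]
10. n5.fin = -9  [c.ok - 27]
11. n5.acc = -2  [c.ok * -2 + 34]
12. n3.ok = "ny"  ["ny"]
13. n8.acc = 0  [len(B.ok) - 2]
14. n9.ok = true  [S.acc > -1]
15. n10.lab = 25  [terminal]
16. n11.fin = 29  [terminal]
17. n12.fin = 11  [terminal]
18. n9.fin = 30  [f₀.fin * -2 + 88]
19. n9.acc = 6  [(if C.ok then f₁.fin else f₀.fin) - 5]
20. n13.ok = true  [true]
21. n14.fin = 12  [terminal]
22. n13.fin = 19  [19]
23. n13.acc = 27  [b.fin + 15]
24. n8.lab = "xw"  ["xw"]
25. n8.key = -7  [C₀.acc + C₁.acc - 40]
26. n15.fin = 27  [terminal]
27. n2.fin = 21  [S.key + 28]
28. n2.acc = 23  [S.key + b.fin + 3]
29. n0.lab = "yq"  ["yq"]
30. n0.key = 21  [C.fin]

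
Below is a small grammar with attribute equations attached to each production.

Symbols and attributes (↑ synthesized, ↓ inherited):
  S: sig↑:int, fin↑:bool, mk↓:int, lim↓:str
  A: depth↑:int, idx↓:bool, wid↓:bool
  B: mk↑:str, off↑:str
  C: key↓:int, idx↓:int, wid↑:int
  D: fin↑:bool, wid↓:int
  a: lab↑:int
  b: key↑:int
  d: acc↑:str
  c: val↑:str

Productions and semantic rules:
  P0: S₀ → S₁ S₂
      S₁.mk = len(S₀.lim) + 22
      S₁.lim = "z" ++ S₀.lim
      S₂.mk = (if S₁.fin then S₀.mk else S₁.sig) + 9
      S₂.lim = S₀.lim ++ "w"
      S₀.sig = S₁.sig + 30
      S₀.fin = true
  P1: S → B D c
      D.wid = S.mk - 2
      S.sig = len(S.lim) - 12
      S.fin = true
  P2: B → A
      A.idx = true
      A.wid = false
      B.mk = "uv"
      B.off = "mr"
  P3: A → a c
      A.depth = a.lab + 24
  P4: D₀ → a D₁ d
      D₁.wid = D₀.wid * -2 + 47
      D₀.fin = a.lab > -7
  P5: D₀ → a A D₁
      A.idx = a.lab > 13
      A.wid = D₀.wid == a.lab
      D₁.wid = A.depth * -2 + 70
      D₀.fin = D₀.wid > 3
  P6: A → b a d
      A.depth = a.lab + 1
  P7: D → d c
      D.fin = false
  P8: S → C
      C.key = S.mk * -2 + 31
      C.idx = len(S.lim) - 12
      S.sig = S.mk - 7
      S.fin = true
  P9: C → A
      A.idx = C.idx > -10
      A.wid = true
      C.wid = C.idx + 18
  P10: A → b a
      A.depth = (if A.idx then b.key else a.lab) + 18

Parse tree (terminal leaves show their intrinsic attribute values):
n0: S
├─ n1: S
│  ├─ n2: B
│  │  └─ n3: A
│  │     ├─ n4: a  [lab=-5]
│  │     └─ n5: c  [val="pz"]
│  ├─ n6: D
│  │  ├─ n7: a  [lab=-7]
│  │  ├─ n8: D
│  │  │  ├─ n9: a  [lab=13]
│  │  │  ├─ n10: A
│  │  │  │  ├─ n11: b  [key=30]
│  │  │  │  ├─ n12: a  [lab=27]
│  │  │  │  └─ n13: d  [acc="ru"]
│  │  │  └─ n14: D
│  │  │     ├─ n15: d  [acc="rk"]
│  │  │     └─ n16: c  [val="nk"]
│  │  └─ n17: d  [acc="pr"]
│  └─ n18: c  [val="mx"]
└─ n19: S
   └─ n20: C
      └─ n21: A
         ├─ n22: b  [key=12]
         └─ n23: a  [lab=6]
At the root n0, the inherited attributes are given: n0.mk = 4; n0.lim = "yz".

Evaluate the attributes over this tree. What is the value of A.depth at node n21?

30

1. n0.mk = 4  [given at root]
2. n0.lim = "yz"  [given at root]
3. n1.mk = 24  [len(S₀.lim) + 22]
4. n1.lim = "zyz"  ["z" ++ S₀.lim]
5. n3.idx = true  [true]
6. n3.wid = false  [false]
7. n4.lab = -5  [terminal]
8. n5.val = "pz"  [terminal]
9. n3.depth = 19  [a.lab + 24]
10. n2.mk = "uv"  ["uv"]
11. n2.off = "mr"  ["mr"]
12. n6.wid = 22  [S.mk - 2]
13. n7.lab = -7  [terminal]
14. n8.wid = 3  [D₀.wid * -2 + 47]
15. n9.lab = 13  [terminal]
16. n10.idx = false  [a.lab > 13]
17. n10.wid = false  [D₀.wid == a.lab]
18. n11.key = 30  [terminal]
19. n12.lab = 27  [terminal]
20. n13.acc = "ru"  [terminal]
21. n10.depth = 28  [a.lab + 1]
22. n14.wid = 14  [A.depth * -2 + 70]
23. n15.acc = "rk"  [terminal]
24. n16.val = "nk"  [terminal]
25. n14.fin = false  [false]
26. n8.fin = false  [D₀.wid > 3]
27. n17.acc = "pr"  [terminal]
28. n6.fin = false  [a.lab > -7]
29. n18.val = "mx"  [terminal]
30. n1.sig = -9  [len(S.lim) - 12]
31. n1.fin = true  [true]
32. n19.mk = 13  [(if S₁.fin then S₀.mk else S₁.sig) + 9]
33. n19.lim = "yzw"  [S₀.lim ++ "w"]
34. n20.key = 5  [S.mk * -2 + 31]
35. n20.idx = -9  [len(S.lim) - 12]
36. n21.idx = true  [C.idx > -10]
37. n21.wid = true  [true]
38. n22.key = 12  [terminal]
39. n23.lab = 6  [terminal]
40. n21.depth = 30  [(if A.idx then b.key else a.lab) + 18]
41. n20.wid = 9  [C.idx + 18]
42. n19.sig = 6  [S.mk - 7]
43. n19.fin = true  [true]
44. n0.sig = 21  [S₁.sig + 30]
45. n0.fin = true  [true]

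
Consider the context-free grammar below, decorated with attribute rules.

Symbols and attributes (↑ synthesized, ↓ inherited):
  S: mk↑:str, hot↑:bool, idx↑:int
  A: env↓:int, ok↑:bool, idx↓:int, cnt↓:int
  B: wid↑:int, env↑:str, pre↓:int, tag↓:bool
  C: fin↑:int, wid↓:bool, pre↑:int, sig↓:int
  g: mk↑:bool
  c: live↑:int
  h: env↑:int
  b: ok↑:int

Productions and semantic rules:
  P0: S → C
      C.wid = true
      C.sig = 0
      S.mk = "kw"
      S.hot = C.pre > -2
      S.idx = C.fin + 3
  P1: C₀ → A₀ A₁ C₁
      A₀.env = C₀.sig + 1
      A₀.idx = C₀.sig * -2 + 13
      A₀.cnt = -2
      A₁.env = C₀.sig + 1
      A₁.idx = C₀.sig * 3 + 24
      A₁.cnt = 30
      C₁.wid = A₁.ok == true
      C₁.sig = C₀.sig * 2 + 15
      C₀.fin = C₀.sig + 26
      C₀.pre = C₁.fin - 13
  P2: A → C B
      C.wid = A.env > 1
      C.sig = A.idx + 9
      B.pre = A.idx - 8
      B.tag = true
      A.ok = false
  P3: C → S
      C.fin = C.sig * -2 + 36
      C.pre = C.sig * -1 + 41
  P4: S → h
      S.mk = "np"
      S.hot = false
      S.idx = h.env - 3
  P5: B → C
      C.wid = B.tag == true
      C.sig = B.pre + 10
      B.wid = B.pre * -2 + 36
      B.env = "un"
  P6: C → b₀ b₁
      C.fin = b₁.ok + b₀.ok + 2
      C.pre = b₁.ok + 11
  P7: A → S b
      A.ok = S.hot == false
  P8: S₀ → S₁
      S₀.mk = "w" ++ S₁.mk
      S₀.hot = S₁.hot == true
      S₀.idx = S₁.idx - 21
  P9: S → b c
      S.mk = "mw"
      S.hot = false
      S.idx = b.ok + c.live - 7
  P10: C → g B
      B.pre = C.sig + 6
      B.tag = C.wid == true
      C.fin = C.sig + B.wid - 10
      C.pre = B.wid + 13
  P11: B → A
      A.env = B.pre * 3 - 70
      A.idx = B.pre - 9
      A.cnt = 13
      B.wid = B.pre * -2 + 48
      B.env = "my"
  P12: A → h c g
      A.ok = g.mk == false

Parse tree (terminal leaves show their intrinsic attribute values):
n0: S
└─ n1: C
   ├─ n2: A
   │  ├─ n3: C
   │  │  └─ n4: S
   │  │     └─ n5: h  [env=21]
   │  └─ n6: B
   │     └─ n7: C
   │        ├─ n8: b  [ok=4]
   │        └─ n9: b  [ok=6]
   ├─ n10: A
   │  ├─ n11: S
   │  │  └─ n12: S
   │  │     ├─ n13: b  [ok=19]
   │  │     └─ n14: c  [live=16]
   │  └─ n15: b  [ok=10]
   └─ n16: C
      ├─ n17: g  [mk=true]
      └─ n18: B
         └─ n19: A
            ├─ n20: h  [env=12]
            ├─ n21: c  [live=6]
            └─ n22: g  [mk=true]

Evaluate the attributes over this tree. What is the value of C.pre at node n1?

-2

1. n1.wid = true  [true]
2. n1.sig = 0  [0]
3. n2.env = 1  [C₀.sig + 1]
4. n2.idx = 13  [C₀.sig * -2 + 13]
5. n2.cnt = -2  [-2]
6. n3.wid = false  [A.env > 1]
7. n3.sig = 22  [A.idx + 9]
8. n5.env = 21  [terminal]
9. n4.mk = "np"  ["np"]
10. n4.hot = false  [false]
11. n4.idx = 18  [h.env - 3]
12. n3.fin = -8  [C.sig * -2 + 36]
13. n3.pre = 19  [C.sig * -1 + 41]
14. n6.pre = 5  [A.idx - 8]
15. n6.tag = true  [true]
16. n7.wid = true  [B.tag == true]
17. n7.sig = 15  [B.pre + 10]
18. n8.ok = 4  [terminal]
19. n9.ok = 6  [terminal]
20. n7.fin = 12  [b₁.ok + b₀.ok + 2]
21. n7.pre = 17  [b₁.ok + 11]
22. n6.wid = 26  [B.pre * -2 + 36]
23. n6.env = "un"  ["un"]
24. n2.ok = false  [false]
25. n10.env = 1  [C₀.sig + 1]
26. n10.idx = 24  [C₀.sig * 3 + 24]
27. n10.cnt = 30  [30]
28. n13.ok = 19  [terminal]
29. n14.live = 16  [terminal]
30. n12.mk = "mw"  ["mw"]
31. n12.hot = false  [false]
32. n12.idx = 28  [b.ok + c.live - 7]
33. n11.mk = "wmw"  ["w" ++ S₁.mk]
34. n11.hot = false  [S₁.hot == true]
35. n11.idx = 7  [S₁.idx - 21]
36. n15.ok = 10  [terminal]
37. n10.ok = true  [S.hot == false]
38. n16.wid = true  [A₁.ok == true]
39. n16.sig = 15  [C₀.sig * 2 + 15]
40. n17.mk = true  [terminal]
41. n18.pre = 21  [C.sig + 6]
42. n18.tag = true  [C.wid == true]
43. n19.env = -7  [B.pre * 3 - 70]
44. n19.idx = 12  [B.pre - 9]
45. n19.cnt = 13  [13]
46. n20.env = 12  [terminal]
47. n21.live = 6  [terminal]
48. n22.mk = true  [terminal]
49. n19.ok = false  [g.mk == false]
50. n18.wid = 6  [B.pre * -2 + 48]
51. n18.env = "my"  ["my"]
52. n16.fin = 11  [C.sig + B.wid - 10]
53. n16.pre = 19  [B.wid + 13]
54. n1.fin = 26  [C₀.sig + 26]
55. n1.pre = -2  [C₁.fin - 13]
56. n0.mk = "kw"  ["kw"]
57. n0.hot = false  [C.pre > -2]
58. n0.idx = 29  [C.fin + 3]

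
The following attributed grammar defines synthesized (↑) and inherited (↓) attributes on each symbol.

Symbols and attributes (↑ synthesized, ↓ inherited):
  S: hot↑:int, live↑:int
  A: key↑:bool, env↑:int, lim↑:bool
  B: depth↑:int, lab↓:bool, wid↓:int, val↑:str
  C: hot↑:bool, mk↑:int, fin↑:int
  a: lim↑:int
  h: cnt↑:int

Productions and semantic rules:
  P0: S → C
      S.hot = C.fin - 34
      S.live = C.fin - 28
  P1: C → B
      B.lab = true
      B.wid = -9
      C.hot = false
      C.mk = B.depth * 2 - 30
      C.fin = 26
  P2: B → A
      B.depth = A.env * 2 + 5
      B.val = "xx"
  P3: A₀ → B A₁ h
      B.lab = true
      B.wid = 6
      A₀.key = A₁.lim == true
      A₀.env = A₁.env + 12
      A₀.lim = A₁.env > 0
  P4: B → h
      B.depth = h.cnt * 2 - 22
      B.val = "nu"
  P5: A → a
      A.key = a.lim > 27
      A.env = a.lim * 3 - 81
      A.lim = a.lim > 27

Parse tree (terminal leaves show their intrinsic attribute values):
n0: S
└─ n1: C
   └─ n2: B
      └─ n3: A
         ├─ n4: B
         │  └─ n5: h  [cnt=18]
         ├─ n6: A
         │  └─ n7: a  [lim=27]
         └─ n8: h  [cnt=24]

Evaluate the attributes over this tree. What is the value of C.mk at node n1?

28

1. n2.lab = true  [true]
2. n2.wid = -9  [-9]
3. n4.lab = true  [true]
4. n4.wid = 6  [6]
5. n5.cnt = 18  [terminal]
6. n4.depth = 14  [h.cnt * 2 - 22]
7. n4.val = "nu"  ["nu"]
8. n7.lim = 27  [terminal]
9. n6.key = false  [a.lim > 27]
10. n6.env = 0  [a.lim * 3 - 81]
11. n6.lim = false  [a.lim > 27]
12. n8.cnt = 24  [terminal]
13. n3.key = false  [A₁.lim == true]
14. n3.env = 12  [A₁.env + 12]
15. n3.lim = false  [A₁.env > 0]
16. n2.depth = 29  [A.env * 2 + 5]
17. n2.val = "xx"  ["xx"]
18. n1.hot = false  [false]
19. n1.mk = 28  [B.depth * 2 - 30]
20. n1.fin = 26  [26]
21. n0.hot = -8  [C.fin - 34]
22. n0.live = -2  [C.fin - 28]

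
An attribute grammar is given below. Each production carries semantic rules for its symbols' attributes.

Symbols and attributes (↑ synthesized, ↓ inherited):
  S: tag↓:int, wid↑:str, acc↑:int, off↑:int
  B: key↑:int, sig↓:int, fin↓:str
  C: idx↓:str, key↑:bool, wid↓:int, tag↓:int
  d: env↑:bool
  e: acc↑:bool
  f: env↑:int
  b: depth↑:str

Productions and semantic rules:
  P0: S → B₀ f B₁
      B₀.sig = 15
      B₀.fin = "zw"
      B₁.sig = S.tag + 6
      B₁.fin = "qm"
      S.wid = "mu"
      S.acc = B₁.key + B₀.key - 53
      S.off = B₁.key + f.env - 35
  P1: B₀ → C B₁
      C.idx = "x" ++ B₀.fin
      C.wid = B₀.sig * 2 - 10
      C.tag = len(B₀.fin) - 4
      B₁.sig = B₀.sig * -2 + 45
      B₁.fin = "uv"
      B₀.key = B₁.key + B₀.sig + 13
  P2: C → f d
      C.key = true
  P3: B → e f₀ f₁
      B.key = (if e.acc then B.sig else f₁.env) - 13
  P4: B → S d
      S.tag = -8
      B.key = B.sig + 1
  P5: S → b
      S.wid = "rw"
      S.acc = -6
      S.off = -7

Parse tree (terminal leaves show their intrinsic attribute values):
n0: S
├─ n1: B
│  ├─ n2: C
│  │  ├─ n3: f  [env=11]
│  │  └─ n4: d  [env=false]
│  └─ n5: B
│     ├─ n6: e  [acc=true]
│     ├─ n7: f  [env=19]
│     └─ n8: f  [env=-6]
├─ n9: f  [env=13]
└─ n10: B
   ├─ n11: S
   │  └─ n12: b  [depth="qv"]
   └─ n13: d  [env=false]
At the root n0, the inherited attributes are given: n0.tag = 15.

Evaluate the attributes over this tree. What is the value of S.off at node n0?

0

1. n0.tag = 15  [given at root]
2. n1.sig = 15  [15]
3. n1.fin = "zw"  ["zw"]
4. n2.idx = "xzw"  ["x" ++ B₀.fin]
5. n2.wid = 20  [B₀.sig * 2 - 10]
6. n2.tag = -2  [len(B₀.fin) - 4]
7. n3.env = 11  [terminal]
8. n4.env = false  [terminal]
9. n2.key = true  [true]
10. n5.sig = 15  [B₀.sig * -2 + 45]
11. n5.fin = "uv"  ["uv"]
12. n6.acc = true  [terminal]
13. n7.env = 19  [terminal]
14. n8.env = -6  [terminal]
15. n5.key = 2  [(if e.acc then B.sig else f₁.env) - 13]
16. n1.key = 30  [B₁.key + B₀.sig + 13]
17. n9.env = 13  [terminal]
18. n10.sig = 21  [S.tag + 6]
19. n10.fin = "qm"  ["qm"]
20. n11.tag = -8  [-8]
21. n12.depth = "qv"  [terminal]
22. n11.wid = "rw"  ["rw"]
23. n11.acc = -6  [-6]
24. n11.off = -7  [-7]
25. n13.env = false  [terminal]
26. n10.key = 22  [B.sig + 1]
27. n0.wid = "mu"  ["mu"]
28. n0.acc = -1  [B₁.key + B₀.key - 53]
29. n0.off = 0  [B₁.key + f.env - 35]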